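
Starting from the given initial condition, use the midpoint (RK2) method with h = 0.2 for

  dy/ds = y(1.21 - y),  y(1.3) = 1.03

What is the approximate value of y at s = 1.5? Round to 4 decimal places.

Midpoint: k1 = f(s_n, y_n); k2 = f(s_n + h/2, y_n + (h/2)·k1); y_{n+1} = y_n + h·k2.
s=1.300000, y=1.030000:
  k1 = f(1.300000, 1.030000) = 0.185400
  k2 = f(1.400000, 1.048540) = 0.169297
  y ← 1.030000 + 0.2·0.169297 = 1.063859
y(1.5) ≈ 1.0639

1.0639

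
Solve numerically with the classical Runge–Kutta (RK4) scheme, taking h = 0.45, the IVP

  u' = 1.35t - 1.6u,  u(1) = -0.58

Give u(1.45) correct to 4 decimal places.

0.2585

RK4: k1 = f(t_n, u_n); k2 = f(t_n + h/2, u_n + (h/2)·k1); k3 = f(t_n + h/2, u_n + (h/2)·k2); k4 = f(t_n + h, u_n + h·k3); u_{n+1} = u_n + (h/6)·(k1 + 2k2 + 2k3 + k4).
t=1.000000, u=-0.580000:
  k1 = f(1.000000, -0.580000) = 2.278000
  k2 = f(1.225000, -0.067450) = 1.761670
  k3 = f(1.225000, -0.183624) = 1.947549
  k4 = f(1.450000, 0.296397) = 1.483265
  u ← -0.580000 + (0.45/6)·(k1 + 2k2 + 2k3 + k4) = 0.258478
u(1.45) ≈ 0.2585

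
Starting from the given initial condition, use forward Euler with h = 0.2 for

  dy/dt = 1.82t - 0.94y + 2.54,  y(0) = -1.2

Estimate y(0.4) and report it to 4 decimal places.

Euler: y_{n+1} = y_n + h·f(t_n, y_n).
t=0.000000, y=-1.200000: f=3.668000 → y ← -1.200000 + 0.2·3.668000 = -0.466400
t=0.200000, y=-0.466400: f=3.342416 → y ← -0.466400 + 0.2·3.342416 = 0.202083
y(0.4) ≈ 0.2021

0.2021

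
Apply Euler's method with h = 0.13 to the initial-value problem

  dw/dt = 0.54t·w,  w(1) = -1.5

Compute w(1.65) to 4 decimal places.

Euler: w_{n+1} = w_n + h·f(t_n, w_n).
t=1.000000, w=-1.500000: f=-0.810000 → w ← -1.500000 + 0.13·(-0.810000) = -1.605300
t=1.130000, w=-1.605300: f=-0.979554 → w ← -1.605300 + 0.13·(-0.979554) = -1.732642
t=1.260000, w=-1.732642: f=-1.178890 → w ← -1.732642 + 0.13·(-1.178890) = -1.885898
t=1.390000, w=-1.885898: f=-1.415555 → w ← -1.885898 + 0.13·(-1.415555) = -2.069920
t=1.520000, w=-2.069920: f=-1.698990 → w ← -2.069920 + 0.13·(-1.698990) = -2.290789
w(1.65) ≈ -2.2908

-2.2908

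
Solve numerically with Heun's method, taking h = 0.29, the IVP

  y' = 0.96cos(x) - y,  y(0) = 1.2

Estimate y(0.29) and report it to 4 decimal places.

1.1347

Heun: k1 = f(x_n, y_n); k2 = f(x_n + h, y_n + h·k1); y_{n+1} = y_n + (h/2)·(k1 + k2).
x=0.000000, y=1.200000:
  k1 = f(0.000000, 1.200000) = -0.240000
  k2 = f(0.290000, 1.130400) = -0.210486
  y ← 1.200000 + (0.29/2)·(-0.240000 + (-0.210486)) = 1.134680
y(0.29) ≈ 1.1347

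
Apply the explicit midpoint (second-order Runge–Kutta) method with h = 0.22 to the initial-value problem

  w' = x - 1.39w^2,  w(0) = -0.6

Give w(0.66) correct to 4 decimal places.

Midpoint: k1 = f(x_n, w_n); k2 = f(x_n + h/2, w_n + (h/2)·k1); w_{n+1} = w_n + h·k2.
x=0.000000, w=-0.600000:
  k1 = f(0.000000, -0.600000) = -0.500400
  k2 = f(0.110000, -0.655044) = -0.486425
  w ← -0.600000 + 0.22·(-0.486425) = -0.707013
x=0.220000, w=-0.707013:
  k1 = f(0.220000, -0.707013) = -0.474817
  k2 = f(0.330000, -0.759243) = -0.471266
  w ← -0.707013 + 0.22·(-0.471266) = -0.810692
x=0.440000, w=-0.810692:
  k1 = f(0.440000, -0.810692) = -0.473538
  k2 = f(0.550000, -0.862781) = -0.484704
  w ← -0.810692 + 0.22·(-0.484704) = -0.917327
w(0.66) ≈ -0.9173

-0.9173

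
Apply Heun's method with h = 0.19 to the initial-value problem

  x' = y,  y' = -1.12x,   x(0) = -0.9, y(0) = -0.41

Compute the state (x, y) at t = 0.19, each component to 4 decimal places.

-0.9597, -0.2102

Heun on (x,y): k1 = f(t_n, state_n); k2 = f(t_n + h, state_n + h·k1); state_{n+1} = state_n + (h/2)·(k1 + k2).
0.000000: (-0.900000, -0.410000)
  k1 = (-0.410000, 1.008000)
  predictor → (-0.977900, -0.218480)
  k2 = (-0.218480, 1.095248)
  → (-0.959706, -0.210191)
(x(0.19), y(0.19)) ≈ (-0.9597, -0.2102)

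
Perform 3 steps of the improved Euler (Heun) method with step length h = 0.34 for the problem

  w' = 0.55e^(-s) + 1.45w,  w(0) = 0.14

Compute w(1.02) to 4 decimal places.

1.4679

Heun: k1 = f(s_n, w_n); k2 = f(s_n + h, w_n + h·k1); w_{n+1} = w_n + (h/2)·(k1 + k2).
s=0.000000, w=0.140000:
  k1 = f(0.000000, 0.140000) = 0.753000
  k2 = f(0.340000, 0.396020) = 0.965703
  w ← 0.140000 + (0.34/2)·(0.753000 + 0.965703) = 0.432179
s=0.340000, w=0.432179:
  k1 = f(0.340000, 0.432179) = 1.018134
  k2 = f(0.680000, 0.778345) = 1.407240
  w ← 0.432179 + (0.34/2)·(1.018134 + 1.407240) = 0.844493
s=0.680000, w=0.844493:
  k1 = f(0.680000, 0.844493) = 1.503154
  k2 = f(1.020000, 1.355565) = 2.163897
  w ← 0.844493 + (0.34/2)·(1.503154 + 2.163897) = 1.467892
w(1.02) ≈ 1.4679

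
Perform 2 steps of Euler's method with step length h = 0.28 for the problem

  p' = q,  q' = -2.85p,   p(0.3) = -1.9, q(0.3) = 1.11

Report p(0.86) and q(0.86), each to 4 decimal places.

Euler on (p,q): p_{n+1} = p_n + h·p', q_{n+1} = q_n + h·q'.
0.300000: (-1.900000, 1.110000); f=(1.110000, 5.415000) → (-1.589200, 2.626200)
0.580000: (-1.589200, 2.626200); f=(2.626200, 4.529220) → (-0.853864, 3.894382)
(p(0.86), q(0.86)) ≈ (-0.8539, 3.8944)

-0.8539, 3.8944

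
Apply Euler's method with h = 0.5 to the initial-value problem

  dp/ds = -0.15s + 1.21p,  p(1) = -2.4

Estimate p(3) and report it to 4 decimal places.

-16.9543

Euler: p_{n+1} = p_n + h·f(s_n, p_n).
s=1.000000, p=-2.400000: f=-3.054000 → p ← -2.400000 + 0.5·(-3.054000) = -3.927000
s=1.500000, p=-3.927000: f=-4.976670 → p ← -3.927000 + 0.5·(-4.976670) = -6.415335
s=2.000000, p=-6.415335: f=-8.062555 → p ← -6.415335 + 0.5·(-8.062555) = -10.446613
s=2.500000, p=-10.446613: f=-13.015401 → p ← -10.446613 + 0.5·(-13.015401) = -16.954313
p(3) ≈ -16.9543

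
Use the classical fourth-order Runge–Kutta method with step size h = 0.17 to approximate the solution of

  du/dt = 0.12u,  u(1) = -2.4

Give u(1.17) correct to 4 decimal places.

RK4: k1 = f(t_n, u_n); k2 = f(t_n + h/2, u_n + (h/2)·k1); k3 = f(t_n + h/2, u_n + (h/2)·k2); k4 = f(t_n + h, u_n + h·k3); u_{n+1} = u_n + (h/6)·(k1 + 2k2 + 2k3 + k4).
t=1.000000, u=-2.400000:
  k1 = f(1.000000, -2.400000) = -0.288000
  k2 = f(1.085000, -2.424480) = -0.290938
  k3 = f(1.085000, -2.424730) = -0.290968
  k4 = f(1.170000, -2.449464) = -0.293936
  u ← -2.400000 + (0.17/6)·(k1 + 2k2 + 2k3 + k4) = -2.449463
u(1.17) ≈ -2.4495

-2.4495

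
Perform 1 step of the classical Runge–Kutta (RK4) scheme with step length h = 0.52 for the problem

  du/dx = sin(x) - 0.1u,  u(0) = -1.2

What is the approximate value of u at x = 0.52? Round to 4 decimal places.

-1.0093

RK4: k1 = f(x_n, u_n); k2 = f(x_n + h/2, u_n + (h/2)·k1); k3 = f(x_n + h/2, u_n + (h/2)·k2); k4 = f(x_n + h, u_n + h·k3); u_{n+1} = u_n + (h/6)·(k1 + 2k2 + 2k3 + k4).
x=0.000000, u=-1.200000:
  k1 = f(0.000000, -1.200000) = 0.120000
  k2 = f(0.260000, -1.168800) = 0.373961
  k3 = f(0.260000, -1.102770) = 0.367358
  k4 = f(0.520000, -1.008974) = 0.597778
  u ← -1.200000 + (0.52/6)·(k1 + 2k2 + 2k3 + k4) = -1.009297
u(0.52) ≈ -1.0093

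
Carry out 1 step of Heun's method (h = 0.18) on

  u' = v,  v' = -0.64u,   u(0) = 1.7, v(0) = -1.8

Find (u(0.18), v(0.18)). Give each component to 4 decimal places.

1.3584, -1.9772

Heun on (u,v): k1 = f(t_n, state_n); k2 = f(t_n + h, state_n + h·k1); state_{n+1} = state_n + (h/2)·(k1 + k2).
0.000000: (1.700000, -1.800000)
  k1 = (-1.800000, -1.088000)
  predictor → (1.376000, -1.995840)
  k2 = (-1.995840, -0.880640)
  → (1.358374, -1.977178)
(u(0.18), v(0.18)) ≈ (1.3584, -1.9772)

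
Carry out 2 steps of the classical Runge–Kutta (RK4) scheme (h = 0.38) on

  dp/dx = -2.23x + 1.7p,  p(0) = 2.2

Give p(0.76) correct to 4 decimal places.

6.9622

RK4: k1 = f(x_n, p_n); k2 = f(x_n + h/2, p_n + (h/2)·k1); k3 = f(x_n + h/2, p_n + (h/2)·k2); k4 = f(x_n + h, p_n + h·k3); p_{n+1} = p_n + (h/6)·(k1 + 2k2 + 2k3 + k4).
x=0.000000, p=2.200000:
  k1 = f(0.000000, 2.200000) = 3.740000
  k2 = f(0.190000, 2.910600) = 4.524320
  k3 = f(0.190000, 3.059621) = 4.777655
  k4 = f(0.380000, 4.015509) = 5.978965
  p ← 2.200000 + (0.38/6)·(k1 + 2k2 + 2k3 + k4) = 3.993785
x=0.380000, p=3.993785:
  k1 = f(0.380000, 3.993785) = 5.942034
  k2 = f(0.570000, 5.122771) = 7.437611
  k3 = f(0.570000, 5.406931) = 7.920682
  k4 = f(0.760000, 7.003644) = 10.211395
  p ← 3.993785 + (0.38/6)·(k1 + 2k2 + 2k3 + k4) = 6.962219
p(0.76) ≈ 6.9622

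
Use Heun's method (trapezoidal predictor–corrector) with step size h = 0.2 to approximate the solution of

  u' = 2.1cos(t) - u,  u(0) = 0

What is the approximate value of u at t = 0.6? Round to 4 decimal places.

0.8730

Heun: k1 = f(t_n, u_n); k2 = f(t_n + h, u_n + h·k1); u_{n+1} = u_n + (h/2)·(k1 + k2).
t=0.000000, u=0.000000:
  k1 = f(0.000000, 0.000000) = 2.100000
  k2 = f(0.200000, 0.420000) = 1.638140
  u ← 0.000000 + (0.2/2)·(2.100000 + 1.638140) = 0.373814
t=0.200000, u=0.373814:
  k1 = f(0.200000, 0.373814) = 1.684326
  k2 = f(0.400000, 0.710679) = 1.223549
  u ← 0.373814 + (0.2/2)·(1.684326 + 1.223549) = 0.664601
t=0.400000, u=0.664601:
  k1 = f(0.400000, 0.664601) = 1.269627
  k2 = f(0.600000, 0.918527) = 0.814678
  u ← 0.664601 + (0.2/2)·(1.269627 + 0.814678) = 0.873032
u(0.6) ≈ 0.8730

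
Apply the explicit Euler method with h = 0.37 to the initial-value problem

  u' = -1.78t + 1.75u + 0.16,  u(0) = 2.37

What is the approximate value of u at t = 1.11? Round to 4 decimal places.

10.0266

Euler: u_{n+1} = u_n + h·f(t_n, u_n).
t=0.000000, u=2.370000: f=4.307500 → u ← 2.370000 + 0.37·4.307500 = 3.963775
t=0.370000, u=3.963775: f=6.438006 → u ← 3.963775 + 0.37·6.438006 = 6.345837
t=0.740000, u=6.345837: f=9.948015 → u ← 6.345837 + 0.37·9.948015 = 10.026603
u(1.11) ≈ 10.0266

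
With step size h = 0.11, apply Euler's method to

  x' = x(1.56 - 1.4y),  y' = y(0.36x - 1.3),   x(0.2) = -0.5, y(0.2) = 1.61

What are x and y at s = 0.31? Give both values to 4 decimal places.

-0.4618, 1.3479

Euler on (x,y): x_{n+1} = x_n + h·x', y_{n+1} = y_n + h·y'.
0.200000: (-0.500000, 1.610000); f=(0.347000, -2.382800) → (-0.461830, 1.347892)
(x(0.31), y(0.31)) ≈ (-0.4618, 1.3479)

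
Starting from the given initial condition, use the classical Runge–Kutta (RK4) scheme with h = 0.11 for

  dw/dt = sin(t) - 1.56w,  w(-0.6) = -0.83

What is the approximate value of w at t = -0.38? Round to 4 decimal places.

-0.6753

RK4: k1 = f(t_n, w_n); k2 = f(t_n + h/2, w_n + (h/2)·k1); k3 = f(t_n + h/2, w_n + (h/2)·k2); k4 = f(t_n + h, w_n + h·k3); w_{n+1} = w_n + (h/6)·(k1 + 2k2 + 2k3 + k4).
t=-0.600000, w=-0.830000:
  k1 = f(-0.600000, -0.830000) = 0.730158
  k2 = f(-0.545000, -0.789841) = 0.713734
  k3 = f(-0.545000, -0.790745) = 0.715143
  k4 = f(-0.490000, -0.751334) = 0.701455
  w ← -0.830000 + (0.11/6)·(k1 + 2k2 + 2k3 + k4) = -0.751362
t=-0.490000, w=-0.751362:
  k1 = f(-0.490000, -0.751362) = 0.701498
  k2 = f(-0.435000, -0.712779) = 0.690525
  k3 = f(-0.435000, -0.713383) = 0.691467
  k4 = f(-0.380000, -0.675300) = 0.682548
  w ← -0.751362 + (0.11/6)·(k1 + 2k2 + 2k3 + k4) = -0.675314
w(-0.38) ≈ -0.6753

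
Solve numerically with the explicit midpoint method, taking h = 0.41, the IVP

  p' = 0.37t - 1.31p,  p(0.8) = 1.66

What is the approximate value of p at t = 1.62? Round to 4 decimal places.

0.8500

Midpoint: k1 = f(t_n, p_n); k2 = f(t_n + h/2, p_n + (h/2)·k1); p_{n+1} = p_n + h·k2.
t=0.800000, p=1.660000:
  k1 = f(0.800000, 1.660000) = -1.878600
  k2 = f(1.005000, 1.274887) = -1.298252
  p ← 1.660000 + 0.41·(-1.298252) = 1.127717
t=1.210000, p=1.127717:
  k1 = f(1.210000, 1.127717) = -1.029609
  k2 = f(1.415000, 0.916647) = -0.677257
  p ← 1.127717 + 0.41·(-0.677257) = 0.850041
p(1.62) ≈ 0.8500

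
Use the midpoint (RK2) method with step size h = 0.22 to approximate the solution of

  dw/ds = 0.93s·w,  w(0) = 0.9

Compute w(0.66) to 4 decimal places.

1.0995

Midpoint: k1 = f(s_n, w_n); k2 = f(s_n + h/2, w_n + (h/2)·k1); w_{n+1} = w_n + h·k2.
s=0.000000, w=0.900000:
  k1 = f(0.000000, 0.900000) = 0.000000
  k2 = f(0.110000, 0.900000) = 0.092070
  w ← 0.900000 + 0.22·0.092070 = 0.920255
s=0.220000, w=0.920255:
  k1 = f(0.220000, 0.920255) = 0.188284
  k2 = f(0.330000, 0.940967) = 0.288783
  w ← 0.920255 + 0.22·0.288783 = 0.983788
s=0.440000, w=0.983788:
  k1 = f(0.440000, 0.983788) = 0.402566
  k2 = f(0.550000, 1.028070) = 0.525858
  w ← 0.983788 + 0.22·0.525858 = 1.099476
w(0.66) ≈ 1.0995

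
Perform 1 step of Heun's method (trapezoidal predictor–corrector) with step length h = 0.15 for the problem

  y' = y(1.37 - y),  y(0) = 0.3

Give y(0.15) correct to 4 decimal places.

Heun: k1 = f(x_n, y_n); k2 = f(x_n + h, y_n + h·k1); y_{n+1} = y_n + (h/2)·(k1 + k2).
x=0.000000, y=0.300000:
  k1 = f(0.000000, 0.300000) = 0.321000
  k2 = f(0.150000, 0.348150) = 0.355757
  y ← 0.300000 + (0.15/2)·(0.321000 + 0.355757) = 0.350757
y(0.15) ≈ 0.3508

0.3508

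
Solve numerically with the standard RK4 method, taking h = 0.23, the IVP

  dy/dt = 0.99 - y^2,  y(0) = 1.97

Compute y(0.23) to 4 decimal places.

RK4: k1 = f(t_n, y_n); k2 = f(t_n + h/2, y_n + (h/2)·k1); k3 = f(t_n + h/2, y_n + (h/2)·k2); k4 = f(t_n + h, y_n + h·k3); y_{n+1} = y_n + (h/6)·(k1 + 2k2 + 2k3 + k4).
t=0.000000, y=1.970000:
  k1 = f(0.000000, 1.970000) = -2.890900
  k2 = f(0.115000, 1.637547) = -1.691559
  k3 = f(0.115000, 1.775471) = -2.162296
  k4 = f(0.230000, 1.472672) = -1.178762
  y ← 1.970000 + (0.23/6)·(k1 + 2k2 + 2k3 + k4) = 1.518534
y(0.23) ≈ 1.5185

1.5185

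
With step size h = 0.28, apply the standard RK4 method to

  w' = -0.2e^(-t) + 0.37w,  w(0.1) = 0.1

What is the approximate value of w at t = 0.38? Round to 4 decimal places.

0.0642

RK4: k1 = f(t_n, w_n); k2 = f(t_n + h/2, w_n + (h/2)·k1); k3 = f(t_n + h/2, w_n + (h/2)·k2); k4 = f(t_n + h, w_n + h·k3); w_{n+1} = w_n + (h/6)·(k1 + 2k2 + 2k3 + k4).
t=0.100000, w=0.100000:
  k1 = f(0.100000, 0.100000) = -0.143967
  k2 = f(0.240000, 0.079845) = -0.127783
  k3 = f(0.240000, 0.082110) = -0.126945
  k4 = f(0.380000, 0.064455) = -0.112924
  w ← 0.100000 + (0.28/6)·(k1 + 2k2 + 2k3 + k4) = 0.064237
w(0.38) ≈ 0.0642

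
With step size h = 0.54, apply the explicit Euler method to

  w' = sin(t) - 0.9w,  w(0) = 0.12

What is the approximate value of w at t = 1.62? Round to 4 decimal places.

0.6353

Euler: w_{n+1} = w_n + h·f(t_n, w_n).
t=0.000000, w=0.120000: f=-0.108000 → w ← 0.120000 + 0.54·(-0.108000) = 0.061680
t=0.540000, w=0.061680: f=0.458624 → w ← 0.061680 + 0.54·0.458624 = 0.309337
t=1.080000, w=0.309337: f=0.603555 → w ← 0.309337 + 0.54·0.603555 = 0.635256
w(1.62) ≈ 0.6353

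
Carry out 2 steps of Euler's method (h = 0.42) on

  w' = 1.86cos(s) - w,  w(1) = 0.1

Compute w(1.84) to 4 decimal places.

0.3958

Euler: w_{n+1} = w_n + h·f(s_n, w_n).
s=1.000000, w=0.100000: f=0.904962 → w ← 0.100000 + 0.42·0.904962 = 0.480084
s=1.420000, w=0.480084: f=-0.200665 → w ← 0.480084 + 0.42·(-0.200665) = 0.395805
w(1.84) ≈ 0.3958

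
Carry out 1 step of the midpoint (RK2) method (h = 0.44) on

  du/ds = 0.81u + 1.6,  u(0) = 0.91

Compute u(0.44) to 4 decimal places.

Midpoint: k1 = f(s_n, u_n); k2 = f(s_n + h/2, u_n + (h/2)·k1); u_{n+1} = u_n + h·k2.
s=0.000000, u=0.910000:
  k1 = f(0.000000, 0.910000) = 2.337100
  k2 = f(0.220000, 1.424162) = 2.753571
  u ← 0.910000 + 0.44·2.753571 = 2.121571
u(0.44) ≈ 2.1216

2.1216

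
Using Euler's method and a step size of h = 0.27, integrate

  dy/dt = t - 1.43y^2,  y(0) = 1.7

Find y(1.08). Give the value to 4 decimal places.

0.6602

Euler: y_{n+1} = y_n + h·f(t_n, y_n).
t=0.000000, y=1.700000: f=-4.132700 → y ← 1.700000 + 0.27·(-4.132700) = 0.584171
t=0.270000, y=0.584171: f=-0.217996 → y ← 0.584171 + 0.27·(-0.217996) = 0.525312
t=0.540000, y=0.525312: f=0.145387 → y ← 0.525312 + 0.27·0.145387 = 0.564567
t=0.810000, y=0.564567: f=0.354208 → y ← 0.564567 + 0.27·0.354208 = 0.660203
y(1.08) ≈ 0.6602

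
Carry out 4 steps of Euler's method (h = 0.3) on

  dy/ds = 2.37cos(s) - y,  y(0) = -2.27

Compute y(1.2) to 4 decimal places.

Euler: y_{n+1} = y_n + h·f(s_n, y_n).
s=0.000000, y=-2.270000: f=4.640000 → y ← -2.270000 + 0.3·4.640000 = -0.878000
s=0.300000, y=-0.878000: f=3.142147 → y ← -0.878000 + 0.3·3.142147 = 0.064644
s=0.600000, y=0.064644: f=1.891401 → y ← 0.064644 + 0.3·1.891401 = 0.632065
s=0.900000, y=0.632065: f=0.841151 → y ← 0.632065 + 0.3·0.841151 = 0.884410
y(1.2) ≈ 0.8844

0.8844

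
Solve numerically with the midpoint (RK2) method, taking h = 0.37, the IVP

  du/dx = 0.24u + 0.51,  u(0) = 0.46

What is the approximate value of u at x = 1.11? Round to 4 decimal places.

Midpoint: k1 = f(x_n, u_n); k2 = f(x_n + h/2, u_n + (h/2)·k1); u_{n+1} = u_n + h·k2.
x=0.000000, u=0.460000:
  k1 = f(0.000000, 0.460000) = 0.620400
  k2 = f(0.185000, 0.574774) = 0.647946
  u ← 0.460000 + 0.37·0.647946 = 0.699740
x=0.370000, u=0.699740:
  k1 = f(0.370000, 0.699740) = 0.677938
  k2 = f(0.555000, 0.825158) = 0.708038
  u ← 0.699740 + 0.37·0.708038 = 0.961714
x=0.740000, u=0.961714:
  k1 = f(0.740000, 0.961714) = 0.740811
  k2 = f(0.925000, 1.098764) = 0.773703
  u ← 0.961714 + 0.37·0.773703 = 1.247984
u(1.11) ≈ 1.2480

1.2480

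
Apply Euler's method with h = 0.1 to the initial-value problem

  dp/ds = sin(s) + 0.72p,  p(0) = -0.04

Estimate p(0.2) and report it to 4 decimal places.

Euler: p_{n+1} = p_n + h·f(s_n, p_n).
s=0.000000, p=-0.040000: f=-0.028800 → p ← -0.040000 + 0.1·(-0.028800) = -0.042880
s=0.100000, p=-0.042880: f=0.068960 → p ← -0.042880 + 0.1·0.068960 = -0.035984
p(0.2) ≈ -0.0360

-0.0360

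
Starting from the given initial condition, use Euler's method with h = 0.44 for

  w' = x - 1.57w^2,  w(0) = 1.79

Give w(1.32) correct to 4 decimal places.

-0.0528

Euler: w_{n+1} = w_n + h·f(x_n, w_n).
x=0.000000, w=1.790000: f=-5.030437 → w ← 1.790000 + 0.44·(-5.030437) = -0.423392
x=0.440000, w=-0.423392: f=0.158560 → w ← -0.423392 + 0.44·0.158560 = -0.353626
x=0.880000, w=-0.353626: f=0.683670 → w ← -0.353626 + 0.44·0.683670 = -0.052811
w(1.32) ≈ -0.0528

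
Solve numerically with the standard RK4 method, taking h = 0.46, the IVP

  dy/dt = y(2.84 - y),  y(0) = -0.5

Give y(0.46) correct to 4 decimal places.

-3.1789

RK4: k1 = f(t_n, y_n); k2 = f(t_n + h/2, y_n + (h/2)·k1); k3 = f(t_n + h/2, y_n + (h/2)·k2); k4 = f(t_n + h, y_n + h·k3); y_{n+1} = y_n + (h/6)·(k1 + 2k2 + 2k3 + k4).
t=0.000000, y=-0.500000:
  k1 = f(0.000000, -0.500000) = -1.670000
  k2 = f(0.230000, -0.884100) = -3.292477
  k3 = f(0.230000, -1.257270) = -5.151373
  k4 = f(0.460000, -2.869632) = -16.384539
  y ← -0.500000 + (0.46/6)·(k1 + 2k2 + 2k3 + k4) = -3.178905
y(0.46) ≈ -3.1789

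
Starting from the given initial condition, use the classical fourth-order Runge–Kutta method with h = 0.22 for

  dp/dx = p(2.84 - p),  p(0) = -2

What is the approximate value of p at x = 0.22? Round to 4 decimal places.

-8.8587

RK4: k1 = f(x_n, p_n); k2 = f(x_n + h/2, p_n + (h/2)·k1); k3 = f(x_n + h/2, p_n + (h/2)·k2); k4 = f(x_n + h, p_n + h·k3); p_{n+1} = p_n + (h/6)·(k1 + 2k2 + 2k3 + k4).
x=0.000000, p=-2.000000:
  k1 = f(0.000000, -2.000000) = -9.680000
  k2 = f(0.110000, -3.064800) = -18.097031
  k3 = f(0.110000, -3.990673) = -27.258987
  k4 = f(0.220000, -7.996977) = -86.663058
  p ← -2.000000 + (0.22/6)·(k1 + 2k2 + 2k3 + k4) = -8.858687
p(0.22) ≈ -8.8587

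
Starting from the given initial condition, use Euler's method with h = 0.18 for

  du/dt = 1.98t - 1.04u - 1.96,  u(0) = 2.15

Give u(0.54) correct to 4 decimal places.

Euler: u_{n+1} = u_n + h·f(t_n, u_n).
t=0.000000, u=2.150000: f=-4.196000 → u ← 2.150000 + 0.18·(-4.196000) = 1.394720
t=0.180000, u=1.394720: f=-3.054109 → u ← 1.394720 + 0.18·(-3.054109) = 0.844980
t=0.360000, u=0.844980: f=-2.125980 → u ← 0.844980 + 0.18·(-2.125980) = 0.462304
u(0.54) ≈ 0.4623

0.4623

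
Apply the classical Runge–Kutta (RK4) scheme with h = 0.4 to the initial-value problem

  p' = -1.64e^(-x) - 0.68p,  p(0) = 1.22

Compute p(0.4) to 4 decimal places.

0.4604

RK4: k1 = f(x_n, p_n); k2 = f(x_n + h/2, p_n + (h/2)·k1); k3 = f(x_n + h/2, p_n + (h/2)·k2); k4 = f(x_n + h, p_n + h·k3); p_{n+1} = p_n + (h/6)·(k1 + 2k2 + 2k3 + k4).
x=0.000000, p=1.220000:
  k1 = f(0.000000, 1.220000) = -2.469600
  k2 = f(0.200000, 0.726080) = -1.836453
  k3 = f(0.200000, 0.852709) = -1.922561
  k4 = f(0.400000, 0.450976) = -1.405988
  p ← 1.220000 + (0.4/6)·(k1 + 2k2 + 2k3 + k4) = 0.460426
p(0.4) ≈ 0.4604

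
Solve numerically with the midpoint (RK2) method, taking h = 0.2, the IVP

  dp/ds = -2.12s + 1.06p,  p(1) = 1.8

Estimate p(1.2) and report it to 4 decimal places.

1.7107

Midpoint: k1 = f(s_n, p_n); k2 = f(s_n + h/2, p_n + (h/2)·k1); p_{n+1} = p_n + h·k2.
s=1.000000, p=1.800000:
  k1 = f(1.000000, 1.800000) = -0.212000
  k2 = f(1.100000, 1.778800) = -0.446472
  p ← 1.800000 + 0.2·(-0.446472) = 1.710706
p(1.2) ≈ 1.7107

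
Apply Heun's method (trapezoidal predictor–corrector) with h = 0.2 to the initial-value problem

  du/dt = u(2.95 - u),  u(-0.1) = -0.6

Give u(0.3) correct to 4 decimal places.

-2.8923

Heun: k1 = f(t_n, u_n); k2 = f(t_n + h, u_n + h·k1); u_{n+1} = u_n + (h/2)·(k1 + k2).
t=-0.100000, u=-0.600000:
  k1 = f(-0.100000, -0.600000) = -2.130000
  k2 = f(0.100000, -1.026000) = -4.079376
  u ← -0.600000 + (0.2/2)·(-2.130000 + (-4.079376)) = -1.220938
t=0.100000, u=-1.220938:
  k1 = f(0.100000, -1.220938) = -5.092455
  k2 = f(0.300000, -2.239429) = -11.621354
  u ← -1.220938 + (0.2/2)·(-5.092455 + (-11.621354)) = -2.892318
u(0.3) ≈ -2.8923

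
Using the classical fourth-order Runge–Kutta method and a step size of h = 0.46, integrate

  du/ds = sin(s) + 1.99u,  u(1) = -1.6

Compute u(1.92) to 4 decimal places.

-7.4707

RK4: k1 = f(s_n, u_n); k2 = f(s_n + h/2, u_n + (h/2)·k1); k3 = f(s_n + h/2, u_n + (h/2)·k2); k4 = f(s_n + h, u_n + h·k3); u_{n+1} = u_n + (h/6)·(k1 + 2k2 + 2k3 + k4).
s=1.000000, u=-1.600000:
  k1 = f(1.000000, -1.600000) = -2.342529
  k2 = f(1.230000, -2.138782) = -3.313687
  k3 = f(1.230000, -2.362148) = -3.758186
  k4 = f(1.460000, -3.328765) = -5.630375
  u ← -1.600000 + (0.46/6)·(k1 + 2k2 + 2k3 + k4) = -3.295610
s=1.460000, u=-3.295610:
  k1 = f(1.460000, -3.295610) = -5.564395
  k2 = f(1.690000, -4.575421) = -8.112183
  k3 = f(1.690000, -5.161412) = -9.278306
  k4 = f(1.920000, -7.563630) = -14.111979
  u ← -3.295610 + (0.46/6)·(k1 + 2k2 + 2k3 + k4) = -7.470673
u(1.92) ≈ -7.4707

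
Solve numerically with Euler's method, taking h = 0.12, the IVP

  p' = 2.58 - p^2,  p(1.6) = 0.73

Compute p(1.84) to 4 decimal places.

Euler: p_{n+1} = p_n + h·f(x_n, p_n).
x=1.600000, p=0.730000: f=2.047100 → p ← 0.730000 + 0.12·2.047100 = 0.975652
x=1.720000, p=0.975652: f=1.628103 → p ← 0.975652 + 0.12·1.628103 = 1.171024
p(1.84) ≈ 1.1710

1.1710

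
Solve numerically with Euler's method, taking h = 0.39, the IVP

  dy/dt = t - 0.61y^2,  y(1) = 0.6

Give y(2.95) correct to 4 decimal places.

2.0318

Euler: y_{n+1} = y_n + h·f(t_n, y_n).
t=1.000000, y=0.600000: f=0.780400 → y ← 0.600000 + 0.39·0.780400 = 0.904356
t=1.390000, y=0.904356: f=0.891106 → y ← 0.904356 + 0.39·0.891106 = 1.251887
t=1.780000, y=1.251887: f=0.823995 → y ← 1.251887 + 0.39·0.823995 = 1.573245
t=2.170000, y=1.573245: f=0.660189 → y ← 1.573245 + 0.39·0.660189 = 1.830719
t=2.560000, y=1.830719: f=0.515566 → y ← 1.830719 + 0.39·0.515566 = 2.031789
y(2.95) ≈ 2.0318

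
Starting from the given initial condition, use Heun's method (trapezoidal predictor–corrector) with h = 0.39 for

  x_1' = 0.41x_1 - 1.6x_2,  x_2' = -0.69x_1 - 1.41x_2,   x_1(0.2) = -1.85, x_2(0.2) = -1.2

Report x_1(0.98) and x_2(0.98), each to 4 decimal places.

-1.9522, 0.0842

Heun on (x_1,x_2): k1 = f(s_n, state_n); k2 = f(s_n + h, state_n + h·k1); state_{n+1} = state_n + (h/2)·(k1 + k2).
0.200000: (-1.850000, -1.200000)
  k1 = (1.161500, 2.968500)
  predictor → (-1.397015, -0.042285)
  k2 = (-0.505120, 1.023562)
  → (-1.722006, -0.421548)
0.590000: (-1.722006, -0.421548)
  k1 = (-0.031546, 1.782567)
  predictor → (-1.734309, 0.273653)
  k2 = (-1.148912, 0.810822)
  → (-1.952195, 0.084163)
(x_1(0.98), x_2(0.98)) ≈ (-1.9522, 0.0842)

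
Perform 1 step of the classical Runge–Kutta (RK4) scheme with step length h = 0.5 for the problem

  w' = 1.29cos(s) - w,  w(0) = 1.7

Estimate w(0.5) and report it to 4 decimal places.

1.5152

RK4: k1 = f(s_n, w_n); k2 = f(s_n + h/2, w_n + (h/2)·k1); k3 = f(s_n + h/2, w_n + (h/2)·k2); k4 = f(s_n + h, w_n + h·k3); w_{n+1} = w_n + (h/6)·(k1 + 2k2 + 2k3 + k4).
s=0.000000, w=1.700000:
  k1 = f(0.000000, 1.700000) = -0.410000
  k2 = f(0.250000, 1.597500) = -0.347603
  k3 = f(0.250000, 1.613099) = -0.363202
  k4 = f(0.500000, 1.518399) = -0.386317
  w ← 1.700000 + (0.5/6)·(k1 + 2k2 + 2k3 + k4) = 1.515173
w(0.5) ≈ 1.5152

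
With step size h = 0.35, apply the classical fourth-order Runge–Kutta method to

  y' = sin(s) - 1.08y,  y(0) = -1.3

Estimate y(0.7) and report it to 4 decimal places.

RK4: k1 = f(s_n, y_n); k2 = f(s_n + h/2, y_n + (h/2)·k1); k3 = f(s_n + h/2, y_n + (h/2)·k2); k4 = f(s_n + h, y_n + h·k3); y_{n+1} = y_n + (h/6)·(k1 + 2k2 + 2k3 + k4).
s=0.000000, y=-1.300000:
  k1 = f(0.000000, -1.300000) = 1.404000
  k2 = f(0.175000, -1.054300) = 1.312752
  k3 = f(0.175000, -1.070268) = 1.329998
  k4 = f(0.350000, -0.834501) = 1.244159
  y ← -1.300000 + (0.35/6)·(k1 + 2k2 + 2k3 + k4) = -0.837203
s=0.350000, y=-0.837203:
  k1 = f(0.350000, -0.837203) = 1.247077
  k2 = f(0.525000, -0.618965) = 1.169695
  k3 = f(0.525000, -0.632507) = 1.184320
  k4 = f(0.700000, -0.422691) = 1.100724
  y ← -0.837203 + (0.35/6)·(k1 + 2k2 + 2k3 + k4) = -0.425613
y(0.7) ≈ -0.4256

-0.4256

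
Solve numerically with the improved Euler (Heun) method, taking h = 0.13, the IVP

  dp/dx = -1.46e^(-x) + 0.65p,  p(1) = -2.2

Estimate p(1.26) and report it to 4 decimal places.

Heun: k1 = f(x_n, p_n); k2 = f(x_n + h, p_n + h·k1); p_{n+1} = p_n + (h/2)·(k1 + k2).
x=1.000000, p=-2.200000:
  k1 = f(1.000000, -2.200000) = -1.967104
  k2 = f(1.130000, -2.455724) = -2.067849
  p ← -2.200000 + (0.13/2)·(-1.967104 + (-2.067849)) = -2.462272
x=1.130000, p=-2.462272:
  k1 = f(1.130000, -2.462272) = -2.072105
  k2 = f(1.260000, -2.731646) = -2.189705
  p ← -2.462272 + (0.13/2)·(-2.072105 + (-2.189705)) = -2.739290
p(1.26) ≈ -2.7393

-2.7393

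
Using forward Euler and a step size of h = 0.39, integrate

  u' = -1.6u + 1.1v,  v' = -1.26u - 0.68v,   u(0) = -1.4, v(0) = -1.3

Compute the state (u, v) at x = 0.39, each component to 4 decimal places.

-1.0841, -0.2673

Euler on (u,v): u_{n+1} = u_n + h·u', v_{n+1} = v_n + h·v'.
0.000000: (-1.400000, -1.300000); f=(0.810000, 2.648000) → (-1.084100, -0.267280)
(u(0.39), v(0.39)) ≈ (-1.0841, -0.2673)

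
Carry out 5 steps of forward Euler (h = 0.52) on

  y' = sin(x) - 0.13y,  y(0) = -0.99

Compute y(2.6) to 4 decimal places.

Euler: y_{n+1} = y_n + h·f(x_n, y_n).
x=0.000000, y=-0.990000: f=0.128700 → y ← -0.990000 + 0.52·0.128700 = -0.923076
x=0.520000, y=-0.923076: f=0.616880 → y ← -0.923076 + 0.52·0.616880 = -0.602298
x=1.040000, y=-0.602298: f=0.940703 → y ← -0.602298 + 0.52·0.940703 = -0.113133
x=1.560000, y=-0.113133: f=1.014649 → y ← -0.113133 + 0.52·1.014649 = 0.414485
x=2.080000, y=0.414485: f=0.819250 → y ← 0.414485 + 0.52·0.819250 = 0.840495
y(2.6) ≈ 0.8405

0.8405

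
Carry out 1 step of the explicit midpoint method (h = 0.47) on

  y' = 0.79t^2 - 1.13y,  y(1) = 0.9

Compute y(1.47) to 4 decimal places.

Midpoint: k1 = f(t_n, y_n); k2 = f(t_n + h/2, y_n + (h/2)·k1); y_{n+1} = y_n + h·k2.
t=1.000000, y=0.900000:
  k1 = f(1.000000, 0.900000) = -0.227000
  k2 = f(1.235000, 0.846655) = 0.248208
  y ← 0.900000 + 0.47·0.248208 = 1.016658
y(1.47) ≈ 1.0167

1.0167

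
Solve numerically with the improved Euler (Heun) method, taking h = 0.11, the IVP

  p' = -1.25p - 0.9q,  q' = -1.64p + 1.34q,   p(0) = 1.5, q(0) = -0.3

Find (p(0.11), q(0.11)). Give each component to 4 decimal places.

1.3512, -0.6221

Heun on (p,q): k1 = f(t_n, state_n); k2 = f(t_n + h, state_n + h·k1); state_{n+1} = state_n + (h/2)·(k1 + k2).
0.000000: (1.500000, -0.300000)
  k1 = (-1.605000, -2.862000)
  predictor → (1.323450, -0.614820)
  k2 = (-1.100974, -2.994317)
  → (1.351171, -0.622097)
(p(0.11), q(0.11)) ≈ (1.3512, -0.6221)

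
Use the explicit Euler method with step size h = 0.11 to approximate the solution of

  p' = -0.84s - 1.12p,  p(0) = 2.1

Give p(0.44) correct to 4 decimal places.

1.1850

Euler: p_{n+1} = p_n + h·f(s_n, p_n).
s=0.000000, p=2.100000: f=-2.352000 → p ← 2.100000 + 0.11·(-2.352000) = 1.841280
s=0.110000, p=1.841280: f=-2.154634 → p ← 1.841280 + 0.11·(-2.154634) = 1.604270
s=0.220000, p=1.604270: f=-1.981583 → p ← 1.604270 + 0.11·(-1.981583) = 1.386296
s=0.330000, p=1.386296: f=-1.829852 → p ← 1.386296 + 0.11·(-1.829852) = 1.185013
p(0.44) ≈ 1.1850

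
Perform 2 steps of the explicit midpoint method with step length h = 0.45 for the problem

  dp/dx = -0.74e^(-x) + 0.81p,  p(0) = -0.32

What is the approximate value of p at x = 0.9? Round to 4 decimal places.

Midpoint: k1 = f(x_n, p_n); k2 = f(x_n + h/2, p_n + (h/2)·k1); p_{n+1} = p_n + h·k2.
x=0.000000, p=-0.320000:
  k1 = f(0.000000, -0.320000) = -0.999200
  k2 = f(0.225000, -0.544820) = -1.032206
  p ← -0.320000 + 0.45·(-1.032206) = -0.784493
x=0.450000, p=-0.784493:
  k1 = f(0.450000, -0.784493) = -1.107284
  k2 = f(0.675000, -1.033632) = -1.214017
  p ← -0.784493 + 0.45·(-1.214017) = -1.330801
p(0.9) ≈ -1.3308

-1.3308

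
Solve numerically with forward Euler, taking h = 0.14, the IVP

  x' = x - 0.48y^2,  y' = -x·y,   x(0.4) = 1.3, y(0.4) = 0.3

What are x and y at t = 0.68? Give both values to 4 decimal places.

1.6785, 0.1947

Euler on (x,y): x_{n+1} = x_n + h·x', y_{n+1} = y_n + h·y'.
0.400000: (1.300000, 0.300000); f=(1.256800, -0.390000) → (1.475952, 0.245400)
0.540000: (1.475952, 0.245400); f=(1.447046, -0.362199) → (1.678538, 0.194692)
(x(0.68), y(0.68)) ≈ (1.6785, 0.1947)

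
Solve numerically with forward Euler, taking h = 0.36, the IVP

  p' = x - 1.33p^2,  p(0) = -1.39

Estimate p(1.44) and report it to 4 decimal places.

-127.0416

Euler: p_{n+1} = p_n + h·f(x_n, p_n).
x=0.000000, p=-1.390000: f=-2.569693 → p ← -1.390000 + 0.36·(-2.569693) = -2.315089
x=0.360000, p=-2.315089: f=-6.768320 → p ← -2.315089 + 0.36·(-6.768320) = -4.751685
x=0.720000, p=-4.751685: f=-29.309416 → p ← -4.751685 + 0.36·(-29.309416) = -15.303075
x=1.080000, p=-15.303075: f=-310.384839 → p ← -15.303075 + 0.36·(-310.384839) = -127.041617
p(1.44) ≈ -127.0416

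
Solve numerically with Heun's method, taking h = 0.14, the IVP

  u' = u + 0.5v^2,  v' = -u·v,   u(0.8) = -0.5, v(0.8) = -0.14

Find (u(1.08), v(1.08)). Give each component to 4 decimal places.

-0.6574, -0.1644

Heun on (u,v): k1 = f(t_n, state_n); k2 = f(t_n + h, state_n + h·k1); state_{n+1} = state_n + (h/2)·(k1 + k2).
0.800000: (-0.500000, -0.140000)
  k1 = (-0.490200, -0.070000)
  predictor → (-0.568628, -0.149800)
  k2 = (-0.557408, -0.085180)
  → (-0.573333, -0.150863)
0.940000: (-0.573333, -0.150863)
  k1 = (-0.561953, -0.086494)
  predictor → (-0.652006, -0.162972)
  k2 = (-0.638726, -0.106259)
  → (-0.657380, -0.164355)
(u(1.08), v(1.08)) ≈ (-0.6574, -0.1644)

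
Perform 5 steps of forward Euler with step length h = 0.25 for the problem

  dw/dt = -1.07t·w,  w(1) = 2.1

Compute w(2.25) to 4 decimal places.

0.1516

Euler: w_{n+1} = w_n + h·f(t_n, w_n).
t=1.000000, w=2.100000: f=-2.247000 → w ← 2.100000 + 0.25·(-2.247000) = 1.538250
t=1.250000, w=1.538250: f=-2.057409 → w ← 1.538250 + 0.25·(-2.057409) = 1.023898
t=1.500000, w=1.023898: f=-1.643356 → w ← 1.023898 + 0.25·(-1.643356) = 0.613059
t=1.750000, w=0.613059: f=-1.147952 → w ← 0.613059 + 0.25·(-1.147952) = 0.326071
t=2.000000, w=0.326071: f=-0.697791 → w ← 0.326071 + 0.25·(-0.697791) = 0.151623
w(2.25) ≈ 0.1516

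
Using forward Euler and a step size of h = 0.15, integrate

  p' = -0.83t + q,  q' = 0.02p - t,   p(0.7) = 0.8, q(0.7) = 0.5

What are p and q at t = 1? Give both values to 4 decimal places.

Euler on (p,q): p_{n+1} = p_n + h·p', q_{n+1} = q_n + h·q'.
0.700000: (0.800000, 0.500000); f=(-0.081000, -0.684000) → (0.787850, 0.397400)
0.850000: (0.787850, 0.397400); f=(-0.308100, -0.834243) → (0.741635, 0.272264)
(p(1), q(1)) ≈ (0.7416, 0.2723)

0.7416, 0.2723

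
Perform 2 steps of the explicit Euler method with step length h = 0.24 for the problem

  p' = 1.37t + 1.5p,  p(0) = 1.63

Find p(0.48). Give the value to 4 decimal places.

Euler: p_{n+1} = p_n + h·f(t_n, p_n).
t=0.000000, p=1.630000: f=2.445000 → p ← 1.630000 + 0.24·2.445000 = 2.216800
t=0.240000, p=2.216800: f=3.654000 → p ← 2.216800 + 0.24·3.654000 = 3.093760
p(0.48) ≈ 3.0938

3.0938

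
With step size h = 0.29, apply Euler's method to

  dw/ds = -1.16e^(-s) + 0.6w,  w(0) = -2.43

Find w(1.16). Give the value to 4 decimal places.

-5.8695

Euler: w_{n+1} = w_n + h·f(s_n, w_n).
s=0.000000, w=-2.430000: f=-2.618000 → w ← -2.430000 + 0.29·(-2.618000) = -3.189220
s=0.290000, w=-3.189220: f=-2.781518 → w ← -3.189220 + 0.29·(-2.781518) = -3.995860
s=0.580000, w=-3.995860: f=-3.046998 → w ← -3.995860 + 0.29·(-3.046998) = -4.879490
s=0.870000, w=-4.879490: f=-3.413678 → w ← -4.879490 + 0.29·(-3.413678) = -5.869456
w(1.16) ≈ -5.8695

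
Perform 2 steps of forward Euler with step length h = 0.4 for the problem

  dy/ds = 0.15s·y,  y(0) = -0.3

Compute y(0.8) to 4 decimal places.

Euler: y_{n+1} = y_n + h·f(s_n, y_n).
s=0.000000, y=-0.300000: f=0.000000 → y ← -0.300000 + 0.4·0.000000 = -0.300000
s=0.400000, y=-0.300000: f=-0.018000 → y ← -0.300000 + 0.4·(-0.018000) = -0.307200
y(0.8) ≈ -0.3072

-0.3072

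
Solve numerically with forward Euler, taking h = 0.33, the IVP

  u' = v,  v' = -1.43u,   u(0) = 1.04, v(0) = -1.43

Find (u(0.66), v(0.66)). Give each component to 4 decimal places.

Euler on (u,v): u_{n+1} = u_n + h·u', v_{n+1} = v_n + h·v'.
0.000000: (1.040000, -1.430000); f=(-1.430000, -1.487200) → (0.568100, -1.920776)
0.330000: (0.568100, -1.920776); f=(-1.920776, -0.812383) → (-0.065756, -2.188862)
(u(0.66), v(0.66)) ≈ (-0.0658, -2.1889)

-0.0658, -2.1889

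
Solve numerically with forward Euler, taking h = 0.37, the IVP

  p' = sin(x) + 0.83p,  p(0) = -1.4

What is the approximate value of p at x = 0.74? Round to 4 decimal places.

Euler: p_{n+1} = p_n + h·f(x_n, p_n).
x=0.000000, p=-1.400000: f=-1.162000 → p ← -1.400000 + 0.37·(-1.162000) = -1.829940
x=0.370000, p=-1.829940: f=-1.157235 → p ← -1.829940 + 0.37·(-1.157235) = -2.258117
p(0.74) ≈ -2.2581

-2.2581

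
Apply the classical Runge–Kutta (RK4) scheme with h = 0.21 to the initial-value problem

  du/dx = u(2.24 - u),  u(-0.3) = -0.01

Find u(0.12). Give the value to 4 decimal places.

RK4: k1 = f(x_n, u_n); k2 = f(x_n + h/2, u_n + (h/2)·k1); k3 = f(x_n + h/2, u_n + (h/2)·k2); k4 = f(x_n + h, u_n + h·k3); u_{n+1} = u_n + (h/6)·(k1 + 2k2 + 2k3 + k4).
x=-0.300000, u=-0.010000:
  k1 = f(-0.300000, -0.010000) = -0.022500
  k2 = f(-0.195000, -0.012363) = -0.027845
  k3 = f(-0.195000, -0.012924) = -0.029116
  k4 = f(-0.090000, -0.016114) = -0.036356
  u ← -0.010000 + (0.21/6)·(k1 + 2k2 + 2k3 + k4) = -0.016047
x=-0.090000, u=-0.016047:
  k1 = f(-0.090000, -0.016047) = -0.036203
  k2 = f(0.015000, -0.019849) = -0.044855
  k3 = f(0.015000, -0.020757) = -0.046926
  k4 = f(0.120000, -0.025902) = -0.058691
  u ← -0.016047 + (0.21/6)·(k1 + 2k2 + 2k3 + k4) = -0.025793
u(0.12) ≈ -0.0258

-0.0258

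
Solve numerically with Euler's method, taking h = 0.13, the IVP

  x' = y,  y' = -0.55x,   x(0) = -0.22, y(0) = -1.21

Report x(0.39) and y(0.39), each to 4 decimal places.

-0.6843, -1.1292

Euler on (x,y): x_{n+1} = x_n + h·x', y_{n+1} = y_n + h·y'.
0.000000: (-0.220000, -1.210000); f=(-1.210000, 0.121000) → (-0.377300, -1.194270)
0.130000: (-0.377300, -1.194270); f=(-1.194270, 0.207515) → (-0.532555, -1.167293)
0.260000: (-0.532555, -1.167293); f=(-1.167293, 0.292905) → (-0.684303, -1.129215)
(x(0.39), y(0.39)) ≈ (-0.6843, -1.1292)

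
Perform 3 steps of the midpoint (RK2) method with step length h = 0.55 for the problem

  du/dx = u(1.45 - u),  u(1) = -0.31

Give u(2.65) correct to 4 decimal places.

Midpoint: k1 = f(x_n, u_n); k2 = f(x_n + h/2, u_n + (h/2)·k1); u_{n+1} = u_n + h·k2.
x=1.000000, u=-0.310000:
  k1 = f(1.000000, -0.310000) = -0.545600
  k2 = f(1.275000, -0.460040) = -0.878695
  u ← -0.310000 + 0.55·(-0.878695) = -0.793282
x=1.550000, u=-0.793282:
  k1 = f(1.550000, -0.793282) = -1.779556
  k2 = f(1.825000, -1.282660) = -3.505073
  u ← -0.793282 + 0.55·(-3.505073) = -2.721073
x=2.100000, u=-2.721073:
  k1 = f(2.100000, -2.721073) = -11.349791
  k2 = f(2.375000, -5.842265) = -42.603345
  u ← -2.721073 + 0.55·(-42.603345) = -26.152913
u(2.65) ≈ -26.1529

-26.1529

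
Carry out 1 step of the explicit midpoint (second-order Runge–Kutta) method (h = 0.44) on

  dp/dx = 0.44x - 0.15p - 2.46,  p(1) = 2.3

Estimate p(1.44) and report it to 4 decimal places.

Midpoint: k1 = f(x_n, p_n); k2 = f(x_n + h/2, p_n + (h/2)·k1); p_{n+1} = p_n + h·k2.
x=1.000000, p=2.300000:
  k1 = f(1.000000, 2.300000) = -2.365000
  k2 = f(1.220000, 1.779700) = -2.190155
  p ← 2.300000 + 0.44·(-2.190155) = 1.336332
p(1.44) ≈ 1.3363

1.3363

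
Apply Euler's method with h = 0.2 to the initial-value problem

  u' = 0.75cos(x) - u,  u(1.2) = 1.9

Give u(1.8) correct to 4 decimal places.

Euler: u_{n+1} = u_n + h·f(x_n, u_n).
x=1.200000, u=1.900000: f=-1.628232 → u ← 1.900000 + 0.2·(-1.628232) = 1.574354
x=1.400000, u=1.574354: f=-1.446878 → u ← 1.574354 + 0.2·(-1.446878) = 1.284978
x=1.600000, u=1.284978: f=-1.306878 → u ← 1.284978 + 0.2·(-1.306878) = 1.023602
u(1.8) ≈ 1.0236

1.0236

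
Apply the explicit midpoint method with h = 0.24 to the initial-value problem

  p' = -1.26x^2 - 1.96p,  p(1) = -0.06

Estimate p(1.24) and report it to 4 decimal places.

-0.3466

Midpoint: k1 = f(x_n, p_n); k2 = f(x_n + h/2, p_n + (h/2)·k1); p_{n+1} = p_n + h·k2.
x=1.000000, p=-0.060000:
  k1 = f(1.000000, -0.060000) = -1.142400
  k2 = f(1.120000, -0.197088) = -1.194252
  p ← -0.060000 + 0.24·(-1.194252) = -0.346620
p(1.24) ≈ -0.3466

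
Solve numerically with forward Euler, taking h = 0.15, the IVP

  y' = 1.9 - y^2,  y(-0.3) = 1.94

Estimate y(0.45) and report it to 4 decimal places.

Euler: y_{n+1} = y_n + h·f(x_n, y_n).
x=-0.300000, y=1.940000: f=-1.863600 → y ← 1.940000 + 0.15·(-1.863600) = 1.660460
x=-0.150000, y=1.660460: f=-0.857127 → y ← 1.660460 + 0.15·(-0.857127) = 1.531891
x=0.000000, y=1.531891: f=-0.446690 → y ← 1.531891 + 0.15·(-0.446690) = 1.464887
x=0.150000, y=1.464887: f=-0.245895 → y ← 1.464887 + 0.15·(-0.245895) = 1.428003
x=0.300000, y=1.428003: f=-0.139193 → y ← 1.428003 + 0.15·(-0.139193) = 1.407124
y(0.45) ≈ 1.4071

1.4071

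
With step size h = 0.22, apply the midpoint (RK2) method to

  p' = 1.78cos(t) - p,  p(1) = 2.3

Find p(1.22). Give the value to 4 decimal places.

2.0005

Midpoint: k1 = f(t_n, p_n); k2 = f(t_n + h/2, p_n + (h/2)·k1); p_{n+1} = p_n + h·k2.
t=1.000000, p=2.300000:
  k1 = f(1.000000, 2.300000) = -1.338262
  k2 = f(1.110000, 2.152791) = -1.361294
  p ← 2.300000 + 0.22·(-1.361294) = 2.000515
p(1.22) ≈ 2.0005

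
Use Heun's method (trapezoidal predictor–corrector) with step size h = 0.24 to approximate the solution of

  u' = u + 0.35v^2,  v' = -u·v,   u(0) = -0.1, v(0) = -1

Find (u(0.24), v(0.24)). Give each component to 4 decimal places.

Heun on (u,v): k1 = f(t_n, state_n); k2 = f(t_n + h, state_n + h·k1); state_{n+1} = state_n + (h/2)·(k1 + k2).
0.000000: (-0.100000, -1.000000)
  k1 = (0.250000, -0.100000)
  predictor → (-0.040000, -1.024000)
  k2 = (0.327002, -0.040960)
  → (-0.030760, -1.016915)
(u(0.24), v(0.24)) ≈ (-0.0308, -1.0169)

-0.0308, -1.0169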